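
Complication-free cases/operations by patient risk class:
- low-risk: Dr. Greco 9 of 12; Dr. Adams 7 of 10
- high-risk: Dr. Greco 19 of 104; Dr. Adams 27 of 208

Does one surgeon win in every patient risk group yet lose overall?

Low-risk: Dr. Greco 9/12 = 75.0%, Dr. Adams 7/10 = 70.0% → Dr. Greco
High-risk: Dr. Greco 19/104 = 18.3%, Dr. Adams 27/208 = 13.0% → Dr. Greco
Overall: Dr. Greco 28/116 = 24.1%, Dr. Adams 34/218 = 15.6% → Dr. Greco
Dr. Greco wins overall and in every patient risk group — no reversal.

No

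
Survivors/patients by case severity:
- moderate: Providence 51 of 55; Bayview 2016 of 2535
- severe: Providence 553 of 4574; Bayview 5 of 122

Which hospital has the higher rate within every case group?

Moderate: Providence 51/55 = 92.7%, Bayview 2016/2535 = 79.5% → Providence
Severe: Providence 553/4574 = 12.1%, Bayview 5/122 = 4.1% → Providence
Providence has the higher rate in both groups.

Providence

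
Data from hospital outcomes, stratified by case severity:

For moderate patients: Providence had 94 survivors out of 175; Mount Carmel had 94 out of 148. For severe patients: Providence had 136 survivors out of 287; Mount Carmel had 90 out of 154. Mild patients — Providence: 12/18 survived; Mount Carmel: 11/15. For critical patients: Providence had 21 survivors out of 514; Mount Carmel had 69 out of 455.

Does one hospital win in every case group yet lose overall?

No

Moderate: Providence 94/175 = 53.7%, Mount Carmel 94/148 = 63.5% → Mount Carmel
Severe: Providence 136/287 = 47.4%, Mount Carmel 90/154 = 58.4% → Mount Carmel
Mild: Providence 12/18 = 66.7%, Mount Carmel 11/15 = 73.3% → Mount Carmel
Critical: Providence 21/514 = 4.1%, Mount Carmel 69/455 = 15.2% → Mount Carmel
Overall: Providence 263/994 = 26.5%, Mount Carmel 264/772 = 34.2% → Mount Carmel
Mount Carmel wins overall and in every case group — no reversal.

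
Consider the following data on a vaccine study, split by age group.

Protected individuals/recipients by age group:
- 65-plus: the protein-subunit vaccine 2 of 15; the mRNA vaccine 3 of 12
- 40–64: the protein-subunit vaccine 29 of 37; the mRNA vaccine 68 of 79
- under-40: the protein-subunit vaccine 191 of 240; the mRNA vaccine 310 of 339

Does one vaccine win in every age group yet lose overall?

No

65-plus: the protein-subunit vaccine 2/15 = 13.3%, the mRNA vaccine 3/12 = 25.0% → the mRNA vaccine
40–64: the protein-subunit vaccine 29/37 = 78.4%, the mRNA vaccine 68/79 = 86.1% → the mRNA vaccine
Under-40: the protein-subunit vaccine 191/240 = 79.6%, the mRNA vaccine 310/339 = 91.4% → the mRNA vaccine
Overall: the protein-subunit vaccine 222/292 = 76.0%, the mRNA vaccine 381/430 = 88.6% → the mRNA vaccine
The mRNA vaccine wins overall and in every age group — no reversal.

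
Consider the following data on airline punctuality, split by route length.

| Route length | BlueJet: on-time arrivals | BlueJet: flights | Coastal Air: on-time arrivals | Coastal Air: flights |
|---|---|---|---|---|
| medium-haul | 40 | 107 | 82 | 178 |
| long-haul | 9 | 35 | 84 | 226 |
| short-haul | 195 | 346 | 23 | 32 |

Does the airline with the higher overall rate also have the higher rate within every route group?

Medium-haul: BlueJet 40/107 = 37.4%, Coastal Air 82/178 = 46.1% → Coastal Air
Long-haul: BlueJet 9/35 = 25.7%, Coastal Air 84/226 = 37.2% → Coastal Air
Short-haul: BlueJet 195/346 = 56.4%, Coastal Air 23/32 = 71.9% → Coastal Air
Overall: BlueJet 244/488 = 50.0%, Coastal Air 189/436 = 43.3% → BlueJet
Coastal Air wins each route group but BlueJet wins overall — the comparison reverses. Coastal Air's flights skew toward long-haul, which has a lower base rate.

No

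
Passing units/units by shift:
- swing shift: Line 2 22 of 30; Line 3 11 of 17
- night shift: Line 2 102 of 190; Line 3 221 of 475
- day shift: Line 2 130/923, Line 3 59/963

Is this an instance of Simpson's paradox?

Swing shift: Line 2 22/30 = 73.3%, Line 3 11/17 = 64.7% → Line 2
Night shift: Line 2 102/190 = 53.7%, Line 3 221/475 = 46.5% → Line 2
Day shift: Line 2 130/923 = 14.1%, Line 3 59/963 = 6.1% → Line 2
Overall: Line 2 254/1143 = 22.2%, Line 3 291/1455 = 20.0% → Line 2
Line 2 wins overall and in every shift group — no reversal.

No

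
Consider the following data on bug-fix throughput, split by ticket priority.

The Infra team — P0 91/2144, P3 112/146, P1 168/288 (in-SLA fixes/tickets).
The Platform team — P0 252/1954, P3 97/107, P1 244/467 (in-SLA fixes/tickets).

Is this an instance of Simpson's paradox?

P0: the Infra team 91/2144 = 4.2%, the Platform team 252/1954 = 12.9% → the Platform team
P3: the Infra team 112/146 = 76.7%, the Platform team 97/107 = 90.7% → the Platform team
P1: the Infra team 168/288 = 58.3%, the Platform team 244/467 = 52.2% → the Infra team
Overall: the Infra team 371/2578 = 14.4%, the Platform team 593/2528 = 23.5% → the Platform team
Neither sweeps: the Infra team wins 1 of 3 groups, the Platform team wins 2. The Platform team wins overall but not every group — no Simpson reversal.

No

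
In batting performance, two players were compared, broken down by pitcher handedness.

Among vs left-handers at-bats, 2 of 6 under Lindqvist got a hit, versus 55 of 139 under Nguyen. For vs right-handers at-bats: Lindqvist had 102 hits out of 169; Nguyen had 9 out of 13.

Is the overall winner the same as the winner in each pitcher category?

No

Vs left-handers: Lindqvist 2/6 = 33.3%, Nguyen 55/139 = 39.6% → Nguyen
Vs right-handers: Lindqvist 102/169 = 60.4%, Nguyen 9/13 = 69.2% → Nguyen
Overall: Lindqvist 104/175 = 59.4%, Nguyen 64/152 = 42.1% → Lindqvist
Nguyen wins each pitcher group but Lindqvist wins overall — the comparison reverses. Nguyen's at-bats skew toward vs left-handers, which has a lower base rate.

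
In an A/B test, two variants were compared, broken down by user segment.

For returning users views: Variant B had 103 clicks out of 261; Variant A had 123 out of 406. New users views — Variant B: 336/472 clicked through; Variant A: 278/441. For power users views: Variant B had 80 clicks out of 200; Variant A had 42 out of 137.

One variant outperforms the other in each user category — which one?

Returning users: Variant B 103/261 = 39.5%, Variant A 123/406 = 30.3% → Variant B
New users: Variant B 336/472 = 71.2%, Variant A 278/441 = 63.0% → Variant B
Power users: Variant B 80/200 = 40.0%, Variant A 42/137 = 30.7% → Variant B
Variant B has the higher rate in all 3 groups.

Variant B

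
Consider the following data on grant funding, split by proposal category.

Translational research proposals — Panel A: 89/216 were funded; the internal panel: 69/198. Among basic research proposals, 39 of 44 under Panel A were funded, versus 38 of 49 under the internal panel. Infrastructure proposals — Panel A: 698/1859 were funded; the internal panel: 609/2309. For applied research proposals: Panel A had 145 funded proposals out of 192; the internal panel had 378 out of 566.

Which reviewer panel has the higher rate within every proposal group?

Panel A

Translational research: Panel A 89/216 = 41.2%, the internal panel 69/198 = 34.8% → Panel A
Basic research: Panel A 39/44 = 88.6%, the internal panel 38/49 = 77.6% → Panel A
Infrastructure: Panel A 698/1859 = 37.5%, the internal panel 609/2309 = 26.4% → Panel A
Applied research: Panel A 145/192 = 75.5%, the internal panel 378/566 = 66.8% → Panel A
Panel A has the higher rate in all 4 groups.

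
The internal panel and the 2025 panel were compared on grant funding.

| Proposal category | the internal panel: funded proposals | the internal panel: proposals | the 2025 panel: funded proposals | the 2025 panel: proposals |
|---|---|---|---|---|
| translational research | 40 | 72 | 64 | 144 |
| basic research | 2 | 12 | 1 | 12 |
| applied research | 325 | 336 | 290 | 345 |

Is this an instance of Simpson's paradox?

No

Translational research: the internal panel 40/72 = 55.6%, the 2025 panel 64/144 = 44.4% → the internal panel
Basic research: the internal panel 2/12 = 16.7%, the 2025 panel 1/12 = 8.3% → the internal panel
Applied research: the internal panel 325/336 = 96.7%, the 2025 panel 290/345 = 84.1% → the internal panel
Overall: the internal panel 367/420 = 87.4%, the 2025 panel 355/501 = 70.9% → the internal panel
The internal panel wins overall and in every proposal group — no reversal.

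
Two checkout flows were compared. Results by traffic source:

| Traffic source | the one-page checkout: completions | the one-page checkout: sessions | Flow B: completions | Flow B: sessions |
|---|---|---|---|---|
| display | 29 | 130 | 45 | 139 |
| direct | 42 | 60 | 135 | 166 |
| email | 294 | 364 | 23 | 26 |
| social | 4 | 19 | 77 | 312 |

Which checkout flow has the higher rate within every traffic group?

Display: the one-page checkout 29/130 = 22.3%, Flow B 45/139 = 32.4% → Flow B
Direct: the one-page checkout 42/60 = 70.0%, Flow B 135/166 = 81.3% → Flow B
Email: the one-page checkout 294/364 = 80.8%, Flow B 23/26 = 88.5% → Flow B
Social: the one-page checkout 4/19 = 21.1%, Flow B 77/312 = 24.7% → Flow B
Flow B has the higher rate in all 4 groups.

Flow B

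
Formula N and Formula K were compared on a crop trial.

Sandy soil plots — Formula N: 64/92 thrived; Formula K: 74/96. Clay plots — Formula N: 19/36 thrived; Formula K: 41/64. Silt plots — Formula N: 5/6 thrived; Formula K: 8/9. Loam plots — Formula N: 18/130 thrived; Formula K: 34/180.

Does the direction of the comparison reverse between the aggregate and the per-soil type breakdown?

Sandy soil: Formula N 64/92 = 69.6%, Formula K 74/96 = 77.1% → Formula K
Clay: Formula N 19/36 = 52.8%, Formula K 41/64 = 64.1% → Formula K
Silt: Formula N 5/6 = 83.3%, Formula K 8/9 = 88.9% → Formula K
Loam: Formula N 18/130 = 13.8%, Formula K 34/180 = 18.9% → Formula K
Overall: Formula N 106/264 = 40.2%, Formula K 157/349 = 45.0% → Formula K
Formula K wins overall and in every soil group — no reversal.

No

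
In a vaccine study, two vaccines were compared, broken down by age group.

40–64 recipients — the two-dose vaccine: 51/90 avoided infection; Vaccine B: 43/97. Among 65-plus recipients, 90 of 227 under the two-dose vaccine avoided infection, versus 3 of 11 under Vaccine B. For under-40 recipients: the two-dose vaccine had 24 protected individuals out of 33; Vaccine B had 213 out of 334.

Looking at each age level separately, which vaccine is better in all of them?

40–64: the two-dose vaccine 51/90 = 56.7%, Vaccine B 43/97 = 44.3% → the two-dose vaccine
65-plus: the two-dose vaccine 90/227 = 39.6%, Vaccine B 3/11 = 27.3% → the two-dose vaccine
Under-40: the two-dose vaccine 24/33 = 72.7%, Vaccine B 213/334 = 63.8% → the two-dose vaccine
The two-dose vaccine has the higher rate in all 3 groups.

the two-dose vaccine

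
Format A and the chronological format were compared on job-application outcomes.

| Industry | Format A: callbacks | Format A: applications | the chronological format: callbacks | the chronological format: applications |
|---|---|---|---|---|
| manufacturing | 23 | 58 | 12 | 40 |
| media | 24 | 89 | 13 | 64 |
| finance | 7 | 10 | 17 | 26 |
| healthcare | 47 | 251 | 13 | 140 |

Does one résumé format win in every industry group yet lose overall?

Manufacturing: Format A 23/58 = 39.7%, the chronological format 12/40 = 30.0% → Format A
Media: Format A 24/89 = 27.0%, the chronological format 13/64 = 20.3% → Format A
Finance: Format A 7/10 = 70.0%, the chronological format 17/26 = 65.4% → Format A
Healthcare: Format A 47/251 = 18.7%, the chronological format 13/140 = 9.3% → Format A
Overall: Format A 101/408 = 24.8%, the chronological format 55/270 = 20.4% → Format A
Format A wins overall and in every industry group — no reversal.

No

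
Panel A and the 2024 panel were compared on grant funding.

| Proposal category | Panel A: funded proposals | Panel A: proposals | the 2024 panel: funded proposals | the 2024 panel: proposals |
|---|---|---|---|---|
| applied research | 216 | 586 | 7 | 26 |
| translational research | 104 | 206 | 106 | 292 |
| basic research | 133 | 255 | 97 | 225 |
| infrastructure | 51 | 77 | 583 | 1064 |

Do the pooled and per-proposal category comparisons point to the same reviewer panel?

Applied research: Panel A 216/586 = 36.9%, the 2024 panel 7/26 = 26.9% → Panel A
Translational research: Panel A 104/206 = 50.5%, the 2024 panel 106/292 = 36.3% → Panel A
Basic research: Panel A 133/255 = 52.2%, the 2024 panel 97/225 = 43.1% → Panel A
Infrastructure: Panel A 51/77 = 66.2%, the 2024 panel 583/1064 = 54.8% → Panel A
Overall: Panel A 504/1124 = 44.8%, the 2024 panel 793/1607 = 49.3% → the 2024 panel
Panel A wins each proposal group but the 2024 panel wins overall — the comparison reverses. Panel A's proposals skew toward applied research, which has a lower base rate.

No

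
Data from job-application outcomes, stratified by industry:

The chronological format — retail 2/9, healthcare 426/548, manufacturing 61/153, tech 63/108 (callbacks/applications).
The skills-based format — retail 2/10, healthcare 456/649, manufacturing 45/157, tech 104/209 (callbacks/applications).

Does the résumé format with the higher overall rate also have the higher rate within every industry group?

Yes

Retail: the chronological format 2/9 = 22.2%, the skills-based format 2/10 = 20.0% → the chronological format
Healthcare: the chronological format 426/548 = 77.7%, the skills-based format 456/649 = 70.3% → the chronological format
Manufacturing: the chronological format 61/153 = 39.9%, the skills-based format 45/157 = 28.7% → the chronological format
Tech: the chronological format 63/108 = 58.3%, the skills-based format 104/209 = 49.8% → the chronological format
Overall: the chronological format 552/818 = 67.5%, the skills-based format 607/1025 = 59.2% → the chronological format
The chronological format wins overall and in every industry group — no reversal.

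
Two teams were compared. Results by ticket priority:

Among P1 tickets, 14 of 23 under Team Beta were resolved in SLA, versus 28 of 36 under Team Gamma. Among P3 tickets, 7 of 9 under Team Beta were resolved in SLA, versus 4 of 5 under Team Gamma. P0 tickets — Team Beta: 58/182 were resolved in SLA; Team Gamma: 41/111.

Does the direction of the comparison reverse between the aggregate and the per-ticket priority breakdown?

No

P1: Team Beta 14/23 = 60.9%, Team Gamma 28/36 = 77.8% → Team Gamma
P3: Team Beta 7/9 = 77.8%, Team Gamma 4/5 = 80.0% → Team Gamma
P0: Team Beta 58/182 = 31.9%, Team Gamma 41/111 = 36.9% → Team Gamma
Overall: Team Beta 79/214 = 36.9%, Team Gamma 73/152 = 48.0% → Team Gamma
Team Gamma wins overall and in every ticket group — no reversal.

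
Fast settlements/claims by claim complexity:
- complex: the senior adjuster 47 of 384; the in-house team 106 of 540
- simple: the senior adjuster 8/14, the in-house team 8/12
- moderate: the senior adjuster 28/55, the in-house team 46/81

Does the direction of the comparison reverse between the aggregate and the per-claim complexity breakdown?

Complex: the senior adjuster 47/384 = 12.2%, the in-house team 106/540 = 19.6% → the in-house team
Simple: the senior adjuster 8/14 = 57.1%, the in-house team 8/12 = 66.7% → the in-house team
Moderate: the senior adjuster 28/55 = 50.9%, the in-house team 46/81 = 56.8% → the in-house team
Overall: the senior adjuster 83/453 = 18.3%, the in-house team 160/633 = 25.3% → the in-house team
The in-house team wins overall and in every claim group — no reversal.

No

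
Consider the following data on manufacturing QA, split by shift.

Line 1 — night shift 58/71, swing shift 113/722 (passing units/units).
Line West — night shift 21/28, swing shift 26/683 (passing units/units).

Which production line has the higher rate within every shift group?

Night shift: Line 1 58/71 = 81.7%, Line West 21/28 = 75.0% → Line 1
Swing shift: Line 1 113/722 = 15.7%, Line West 26/683 = 3.8% → Line 1
Line 1 has the higher rate in both groups.

Line 1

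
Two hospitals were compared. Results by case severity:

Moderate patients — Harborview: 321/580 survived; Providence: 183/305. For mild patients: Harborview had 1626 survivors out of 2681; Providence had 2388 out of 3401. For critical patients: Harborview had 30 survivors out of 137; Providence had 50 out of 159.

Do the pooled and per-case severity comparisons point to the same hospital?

Yes

Moderate: Harborview 321/580 = 55.3%, Providence 183/305 = 60.0% → Providence
Mild: Harborview 1626/2681 = 60.6%, Providence 2388/3401 = 70.2% → Providence
Critical: Harborview 30/137 = 21.9%, Providence 50/159 = 31.4% → Providence
Overall: Harborview 1977/3398 = 58.2%, Providence 2621/3865 = 67.8% → Providence
Providence wins overall and in every case group — no reversal.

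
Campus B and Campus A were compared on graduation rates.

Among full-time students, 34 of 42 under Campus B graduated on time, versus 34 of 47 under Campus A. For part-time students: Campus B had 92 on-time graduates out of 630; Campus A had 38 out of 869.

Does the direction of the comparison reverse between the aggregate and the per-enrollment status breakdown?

Full-time: Campus B 34/42 = 81.0%, Campus A 34/47 = 72.3% → Campus B
Part-time: Campus B 92/630 = 14.6%, Campus A 38/869 = 4.4% → Campus B
Overall: Campus B 126/672 = 18.8%, Campus A 72/916 = 7.9% → Campus B
Campus B wins overall and in every enrollment group — no reversal.

No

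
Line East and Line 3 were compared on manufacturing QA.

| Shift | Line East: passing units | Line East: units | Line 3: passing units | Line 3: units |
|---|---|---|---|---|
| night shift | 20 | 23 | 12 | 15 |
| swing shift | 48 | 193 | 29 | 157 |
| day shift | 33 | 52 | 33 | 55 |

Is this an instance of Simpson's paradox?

No

Night shift: Line East 20/23 = 87.0%, Line 3 12/15 = 80.0% → Line East
Swing shift: Line East 48/193 = 24.9%, Line 3 29/157 = 18.5% → Line East
Day shift: Line East 33/52 = 63.5%, Line 3 33/55 = 60.0% → Line East
Overall: Line East 101/268 = 37.7%, Line 3 74/227 = 32.6% → Line East
Line East wins overall and in every shift group — no reversal.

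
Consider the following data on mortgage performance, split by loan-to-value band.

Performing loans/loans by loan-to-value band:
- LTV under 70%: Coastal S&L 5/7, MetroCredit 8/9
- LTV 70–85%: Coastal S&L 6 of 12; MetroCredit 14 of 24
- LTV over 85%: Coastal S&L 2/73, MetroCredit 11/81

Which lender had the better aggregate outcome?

LTV under 70%: Coastal S&L 5/7 = 71.4%, MetroCredit 8/9 = 88.9% → MetroCredit
LTV 70–85%: Coastal S&L 6/12 = 50.0%, MetroCredit 14/24 = 58.3% → MetroCredit
LTV over 85%: Coastal S&L 2/73 = 2.7%, MetroCredit 11/81 = 13.6% → MetroCredit
Overall: Coastal S&L 13/92 = 14.1%, MetroCredit 33/114 = 28.9% → MetroCredit

MetroCredit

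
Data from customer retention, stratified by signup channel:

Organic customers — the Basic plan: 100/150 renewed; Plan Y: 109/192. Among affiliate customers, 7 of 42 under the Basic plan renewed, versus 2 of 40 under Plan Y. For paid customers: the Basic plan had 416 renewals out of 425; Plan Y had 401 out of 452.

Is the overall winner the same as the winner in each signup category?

Yes

Organic: the Basic plan 100/150 = 66.7%, Plan Y 109/192 = 56.8% → the Basic plan
Affiliate: the Basic plan 7/42 = 16.7%, Plan Y 2/40 = 5.0% → the Basic plan
Paid: the Basic plan 416/425 = 97.9%, Plan Y 401/452 = 88.7% → the Basic plan
Overall: the Basic plan 523/617 = 84.8%, Plan Y 512/684 = 74.9% → the Basic plan
The Basic plan wins overall and in every signup group — no reversal.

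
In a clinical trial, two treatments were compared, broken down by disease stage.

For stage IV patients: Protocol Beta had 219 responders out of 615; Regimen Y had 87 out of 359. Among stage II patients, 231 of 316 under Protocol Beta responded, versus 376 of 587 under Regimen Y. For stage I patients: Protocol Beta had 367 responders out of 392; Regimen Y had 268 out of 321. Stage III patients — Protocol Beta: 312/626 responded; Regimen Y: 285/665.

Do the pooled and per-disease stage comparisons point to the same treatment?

Stage IV: Protocol Beta 219/615 = 35.6%, Regimen Y 87/359 = 24.2% → Protocol Beta
Stage II: Protocol Beta 231/316 = 73.1%, Regimen Y 376/587 = 64.1% → Protocol Beta
Stage I: Protocol Beta 367/392 = 93.6%, Regimen Y 268/321 = 83.5% → Protocol Beta
Stage III: Protocol Beta 312/626 = 49.8%, Regimen Y 285/665 = 42.9% → Protocol Beta
Overall: Protocol Beta 1129/1949 = 57.9%, Regimen Y 1016/1932 = 52.6% → Protocol Beta
Protocol Beta wins overall and in every disease group — no reversal.

Yes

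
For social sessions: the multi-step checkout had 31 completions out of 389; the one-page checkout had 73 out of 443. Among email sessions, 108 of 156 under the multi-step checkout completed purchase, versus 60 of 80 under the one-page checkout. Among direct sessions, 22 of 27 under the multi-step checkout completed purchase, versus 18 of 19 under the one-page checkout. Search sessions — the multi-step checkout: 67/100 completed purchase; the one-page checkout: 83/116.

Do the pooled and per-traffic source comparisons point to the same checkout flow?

Social: the multi-step checkout 31/389 = 8.0%, the one-page checkout 73/443 = 16.5% → the one-page checkout
Email: the multi-step checkout 108/156 = 69.2%, the one-page checkout 60/80 = 75.0% → the one-page checkout
Direct: the multi-step checkout 22/27 = 81.5%, the one-page checkout 18/19 = 94.7% → the one-page checkout
Search: the multi-step checkout 67/100 = 67.0%, the one-page checkout 83/116 = 71.6% → the one-page checkout
Overall: the multi-step checkout 228/672 = 33.9%, the one-page checkout 234/658 = 35.6% → the one-page checkout
The one-page checkout wins overall and in every traffic group — no reversal.

Yes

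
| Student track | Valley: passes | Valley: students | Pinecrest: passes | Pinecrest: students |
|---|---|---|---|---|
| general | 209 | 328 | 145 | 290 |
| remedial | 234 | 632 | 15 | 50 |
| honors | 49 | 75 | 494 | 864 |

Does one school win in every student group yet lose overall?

General: Valley 209/328 = 63.7%, Pinecrest 145/290 = 50.0% → Valley
Remedial: Valley 234/632 = 37.0%, Pinecrest 15/50 = 30.0% → Valley
Honors: Valley 49/75 = 65.3%, Pinecrest 494/864 = 57.2% → Valley
Overall: Valley 492/1035 = 47.5%, Pinecrest 654/1204 = 54.3% → Pinecrest
Valley wins each student group but Pinecrest wins overall — the comparison reverses. Valley's students skew toward remedial, which has a lower base rate.

Yes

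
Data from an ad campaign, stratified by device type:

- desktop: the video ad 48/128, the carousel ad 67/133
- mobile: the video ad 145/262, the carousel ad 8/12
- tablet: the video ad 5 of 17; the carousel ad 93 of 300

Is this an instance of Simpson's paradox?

Yes

Desktop: the video ad 48/128 = 37.5%, the carousel ad 67/133 = 50.4% → the carousel ad
Mobile: the video ad 145/262 = 55.3%, the carousel ad 8/12 = 66.7% → the carousel ad
Tablet: the video ad 5/17 = 29.4%, the carousel ad 93/300 = 31.0% → the carousel ad
Overall: the video ad 198/407 = 48.6%, the carousel ad 168/445 = 37.8% → the video ad
The carousel ad wins each device group but the video ad wins overall — the comparison reverses. The carousel ad's impressions skew toward tablet, which has a lower base rate.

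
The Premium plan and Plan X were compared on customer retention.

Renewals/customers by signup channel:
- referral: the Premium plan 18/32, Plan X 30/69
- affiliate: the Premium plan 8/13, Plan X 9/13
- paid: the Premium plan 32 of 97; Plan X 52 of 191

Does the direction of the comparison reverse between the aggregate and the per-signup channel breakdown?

Referral: the Premium plan 18/32 = 56.2%, Plan X 30/69 = 43.5% → the Premium plan
Affiliate: the Premium plan 8/13 = 61.5%, Plan X 9/13 = 69.2% → Plan X
Paid: the Premium plan 32/97 = 33.0%, Plan X 52/191 = 27.2% → the Premium plan
Overall: the Premium plan 58/142 = 40.8%, Plan X 91/273 = 33.3% → the Premium plan
Neither sweeps: the Premium plan wins 2 of 3 groups, Plan X wins 1. The Premium plan wins overall but not every group — no Simpson reversal.

No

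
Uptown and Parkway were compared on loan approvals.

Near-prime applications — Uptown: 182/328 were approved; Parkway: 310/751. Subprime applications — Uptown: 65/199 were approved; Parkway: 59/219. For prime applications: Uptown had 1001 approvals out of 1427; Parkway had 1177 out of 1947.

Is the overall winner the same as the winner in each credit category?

Yes

Near-prime: Uptown 182/328 = 55.5%, Parkway 310/751 = 41.3% → Uptown
Subprime: Uptown 65/199 = 32.7%, Parkway 59/219 = 26.9% → Uptown
Prime: Uptown 1001/1427 = 70.1%, Parkway 1177/1947 = 60.5% → Uptown
Overall: Uptown 1248/1954 = 63.9%, Parkway 1546/2917 = 53.0% → Uptown
Uptown wins overall and in every credit group — no reversal.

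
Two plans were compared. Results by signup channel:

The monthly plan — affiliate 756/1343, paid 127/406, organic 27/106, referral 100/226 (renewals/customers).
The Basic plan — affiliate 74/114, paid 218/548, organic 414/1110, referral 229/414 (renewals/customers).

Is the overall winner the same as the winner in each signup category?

Affiliate: the monthly plan 756/1343 = 56.3%, the Basic plan 74/114 = 64.9% → the Basic plan
Paid: the monthly plan 127/406 = 31.3%, the Basic plan 218/548 = 39.8% → the Basic plan
Organic: the monthly plan 27/106 = 25.5%, the Basic plan 414/1110 = 37.3% → the Basic plan
Referral: the monthly plan 100/226 = 44.2%, the Basic plan 229/414 = 55.3% → the Basic plan
Overall: the monthly plan 1010/2081 = 48.5%, the Basic plan 935/2186 = 42.8% → the monthly plan
The Basic plan wins each signup group but the monthly plan wins overall — the comparison reverses. The Basic plan's customers skew toward organic, which has a lower base rate.

No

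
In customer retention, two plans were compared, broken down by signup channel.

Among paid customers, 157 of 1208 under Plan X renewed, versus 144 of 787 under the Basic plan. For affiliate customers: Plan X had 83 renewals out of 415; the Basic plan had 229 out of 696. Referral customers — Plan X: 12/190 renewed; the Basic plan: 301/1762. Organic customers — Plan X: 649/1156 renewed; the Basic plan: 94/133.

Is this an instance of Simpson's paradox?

Yes

Paid: Plan X 157/1208 = 13.0%, the Basic plan 144/787 = 18.3% → the Basic plan
Affiliate: Plan X 83/415 = 20.0%, the Basic plan 229/696 = 32.9% → the Basic plan
Referral: Plan X 12/190 = 6.3%, the Basic plan 301/1762 = 17.1% → the Basic plan
Organic: Plan X 649/1156 = 56.1%, the Basic plan 94/133 = 70.7% → the Basic plan
Overall: Plan X 901/2969 = 30.3%, the Basic plan 768/3378 = 22.7% → Plan X
The Basic plan wins each signup group but Plan X wins overall — the comparison reverses. The Basic plan's customers skew toward referral, which has a lower base rate.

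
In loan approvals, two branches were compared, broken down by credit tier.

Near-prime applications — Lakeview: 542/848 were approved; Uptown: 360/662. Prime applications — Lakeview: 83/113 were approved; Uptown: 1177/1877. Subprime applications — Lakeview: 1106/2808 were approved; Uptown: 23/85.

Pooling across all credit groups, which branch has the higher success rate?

Uptown

Near-prime: Lakeview 542/848 = 63.9%, Uptown 360/662 = 54.4% → Lakeview
Prime: Lakeview 83/113 = 73.5%, Uptown 1177/1877 = 62.7% → Lakeview
Subprime: Lakeview 1106/2808 = 39.4%, Uptown 23/85 = 27.1% → Lakeview
Overall: Lakeview 1731/3769 = 45.9%, Uptown 1560/2624 = 59.5% → Uptown
(Lakeview wins every credit group but Uptown wins overall — Lakeview's applications skew toward the low-rate subprime group.)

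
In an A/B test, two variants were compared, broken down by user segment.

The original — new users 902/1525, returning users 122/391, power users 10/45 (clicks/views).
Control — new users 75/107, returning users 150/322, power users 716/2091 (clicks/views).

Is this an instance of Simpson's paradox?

New users: the original 902/1525 = 59.1%, Control 75/107 = 70.1% → Control
Returning users: the original 122/391 = 31.2%, Control 150/322 = 46.6% → Control
Power users: the original 10/45 = 22.2%, Control 716/2091 = 34.2% → Control
Overall: the original 1034/1961 = 52.7%, Control 941/2520 = 37.3% → the original
Control wins each user group but the original wins overall — the comparison reverses. Control's views skew toward power users, which has a lower base rate.

Yes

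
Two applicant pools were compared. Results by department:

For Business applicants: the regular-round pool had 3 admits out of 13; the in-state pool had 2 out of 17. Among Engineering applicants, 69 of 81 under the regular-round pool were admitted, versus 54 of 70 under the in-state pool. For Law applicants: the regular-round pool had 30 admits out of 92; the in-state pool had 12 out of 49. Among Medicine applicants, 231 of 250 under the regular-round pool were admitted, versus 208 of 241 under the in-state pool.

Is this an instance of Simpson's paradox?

No

Business: the regular-round pool 3/13 = 23.1%, the in-state pool 2/17 = 11.8% → the regular-round pool
Engineering: the regular-round pool 69/81 = 85.2%, the in-state pool 54/70 = 77.1% → the regular-round pool
Law: the regular-round pool 30/92 = 32.6%, the in-state pool 12/49 = 24.5% → the regular-round pool
Medicine: the regular-round pool 231/250 = 92.4%, the in-state pool 208/241 = 86.3% → the regular-round pool
Overall: the regular-round pool 333/436 = 76.4%, the in-state pool 276/377 = 73.2% → the regular-round pool
The regular-round pool wins overall and in every department group — no reversal.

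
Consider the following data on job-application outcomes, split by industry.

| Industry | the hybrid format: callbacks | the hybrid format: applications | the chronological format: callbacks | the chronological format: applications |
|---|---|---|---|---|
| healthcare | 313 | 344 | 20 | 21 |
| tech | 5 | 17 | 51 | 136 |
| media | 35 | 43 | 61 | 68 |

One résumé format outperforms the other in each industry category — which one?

the chronological format

Healthcare: the hybrid format 313/344 = 91.0%, the chronological format 20/21 = 95.2% → the chronological format
Tech: the hybrid format 5/17 = 29.4%, the chronological format 51/136 = 37.5% → the chronological format
Media: the hybrid format 35/43 = 81.4%, the chronological format 61/68 = 89.7% → the chronological format
The chronological format has the higher rate in all 3 groups.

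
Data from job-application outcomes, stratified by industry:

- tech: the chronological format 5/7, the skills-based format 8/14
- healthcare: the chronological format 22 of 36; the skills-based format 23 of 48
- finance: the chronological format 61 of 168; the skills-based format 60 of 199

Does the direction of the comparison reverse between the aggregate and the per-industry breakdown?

Tech: the chronological format 5/7 = 71.4%, the skills-based format 8/14 = 57.1% → the chronological format
Healthcare: the chronological format 22/36 = 61.1%, the skills-based format 23/48 = 47.9% → the chronological format
Finance: the chronological format 61/168 = 36.3%, the skills-based format 60/199 = 30.2% → the chronological format
Overall: the chronological format 88/211 = 41.7%, the skills-based format 91/261 = 34.9% → the chronological format
The chronological format wins overall and in every industry group — no reversal.

No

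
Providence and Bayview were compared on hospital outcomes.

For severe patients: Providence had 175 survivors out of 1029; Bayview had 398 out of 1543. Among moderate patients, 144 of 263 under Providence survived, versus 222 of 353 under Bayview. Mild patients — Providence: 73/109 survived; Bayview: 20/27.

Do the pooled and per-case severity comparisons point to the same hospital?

Yes

Severe: Providence 175/1029 = 17.0%, Bayview 398/1543 = 25.8% → Bayview
Moderate: Providence 144/263 = 54.8%, Bayview 222/353 = 62.9% → Bayview
Mild: Providence 73/109 = 67.0%, Bayview 20/27 = 74.1% → Bayview
Overall: Providence 392/1401 = 28.0%, Bayview 640/1923 = 33.3% → Bayview
Bayview wins overall and in every case group — no reversal.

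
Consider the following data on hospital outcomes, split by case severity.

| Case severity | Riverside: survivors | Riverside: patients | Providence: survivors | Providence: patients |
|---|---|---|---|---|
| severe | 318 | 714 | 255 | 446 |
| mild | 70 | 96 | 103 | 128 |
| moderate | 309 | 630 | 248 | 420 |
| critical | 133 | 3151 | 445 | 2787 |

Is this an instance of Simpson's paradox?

Severe: Riverside 318/714 = 44.5%, Providence 255/446 = 57.2% → Providence
Mild: Riverside 70/96 = 72.9%, Providence 103/128 = 80.5% → Providence
Moderate: Riverside 309/630 = 49.0%, Providence 248/420 = 59.0% → Providence
Critical: Riverside 133/3151 = 4.2%, Providence 445/2787 = 16.0% → Providence
Overall: Riverside 830/4591 = 18.1%, Providence 1051/3781 = 27.8% → Providence
Providence wins overall and in every case group — no reversal.

No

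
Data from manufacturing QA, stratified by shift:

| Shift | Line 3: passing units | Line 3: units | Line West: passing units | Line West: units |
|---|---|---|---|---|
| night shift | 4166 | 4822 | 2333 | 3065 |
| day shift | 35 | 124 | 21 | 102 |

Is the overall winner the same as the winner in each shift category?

Night shift: Line 3 4166/4822 = 86.4%, Line West 2333/3065 = 76.1% → Line 3
Day shift: Line 3 35/124 = 28.2%, Line West 21/102 = 20.6% → Line 3
Overall: Line 3 4201/4946 = 84.9%, Line West 2354/3167 = 74.3% → Line 3
Line 3 wins overall and in every shift group — no reversal.

Yes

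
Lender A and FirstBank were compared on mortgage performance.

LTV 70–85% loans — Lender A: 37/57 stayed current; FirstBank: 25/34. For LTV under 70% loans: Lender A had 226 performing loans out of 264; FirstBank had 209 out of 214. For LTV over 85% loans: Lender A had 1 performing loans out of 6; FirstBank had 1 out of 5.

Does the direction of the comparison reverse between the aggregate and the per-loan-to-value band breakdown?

No

LTV 70–85%: Lender A 37/57 = 64.9%, FirstBank 25/34 = 73.5% → FirstBank
LTV under 70%: Lender A 226/264 = 85.6%, FirstBank 209/214 = 97.7% → FirstBank
LTV over 85%: Lender A 1/6 = 16.7%, FirstBank 1/5 = 20.0% → FirstBank
Overall: Lender A 264/327 = 80.7%, FirstBank 235/253 = 92.9% → FirstBank
FirstBank wins overall and in every loan-to-value group — no reversal.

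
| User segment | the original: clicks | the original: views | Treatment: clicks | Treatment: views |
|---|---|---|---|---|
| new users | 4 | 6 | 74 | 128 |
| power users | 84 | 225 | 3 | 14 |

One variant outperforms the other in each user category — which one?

New users: the original 4/6 = 66.7%, Treatment 74/128 = 57.8% → the original
Power users: the original 84/225 = 37.3%, Treatment 3/14 = 21.4% → the original
The original has the higher rate in both groups.

the original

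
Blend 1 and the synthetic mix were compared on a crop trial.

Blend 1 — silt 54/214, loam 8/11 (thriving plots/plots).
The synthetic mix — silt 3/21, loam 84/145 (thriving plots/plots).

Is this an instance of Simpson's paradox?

Yes

Silt: Blend 1 54/214 = 25.2%, the synthetic mix 3/21 = 14.3% → Blend 1
Loam: Blend 1 8/11 = 72.7%, the synthetic mix 84/145 = 57.9% → Blend 1
Overall: Blend 1 62/225 = 27.6%, the synthetic mix 87/166 = 52.4% → the synthetic mix
Blend 1 wins each soil group but the synthetic mix wins overall — the comparison reverses. Blend 1's plots skew toward silt, which has a lower base rate.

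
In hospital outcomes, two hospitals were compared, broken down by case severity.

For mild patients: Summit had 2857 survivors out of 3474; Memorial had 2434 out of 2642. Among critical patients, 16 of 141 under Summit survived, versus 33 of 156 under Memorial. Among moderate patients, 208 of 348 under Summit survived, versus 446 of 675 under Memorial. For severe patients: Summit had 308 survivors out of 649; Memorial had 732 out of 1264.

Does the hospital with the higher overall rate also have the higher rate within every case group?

Yes

Mild: Summit 2857/3474 = 82.2%, Memorial 2434/2642 = 92.1% → Memorial
Critical: Summit 16/141 = 11.3%, Memorial 33/156 = 21.2% → Memorial
Moderate: Summit 208/348 = 59.8%, Memorial 446/675 = 66.1% → Memorial
Severe: Summit 308/649 = 47.5%, Memorial 732/1264 = 57.9% → Memorial
Overall: Summit 3389/4612 = 73.5%, Memorial 3645/4737 = 76.9% → Memorial
Memorial wins overall and in every case group — no reversal.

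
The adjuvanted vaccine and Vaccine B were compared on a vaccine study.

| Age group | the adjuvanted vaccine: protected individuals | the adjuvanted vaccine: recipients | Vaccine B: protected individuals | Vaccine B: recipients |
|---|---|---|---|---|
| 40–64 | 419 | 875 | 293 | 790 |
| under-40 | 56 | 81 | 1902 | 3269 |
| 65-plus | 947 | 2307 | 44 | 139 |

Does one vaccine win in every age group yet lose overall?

40–64: the adjuvanted vaccine 419/875 = 47.9%, Vaccine B 293/790 = 37.1% → the adjuvanted vaccine
Under-40: the adjuvanted vaccine 56/81 = 69.1%, Vaccine B 1902/3269 = 58.2% → the adjuvanted vaccine
65-plus: the adjuvanted vaccine 947/2307 = 41.0%, Vaccine B 44/139 = 31.7% → the adjuvanted vaccine
Overall: the adjuvanted vaccine 1422/3263 = 43.6%, Vaccine B 2239/4198 = 53.3% → Vaccine B
The adjuvanted vaccine wins each age group but Vaccine B wins overall — the comparison reverses. The adjuvanted vaccine's recipients skew toward 65-plus, which has a lower base rate.

Yes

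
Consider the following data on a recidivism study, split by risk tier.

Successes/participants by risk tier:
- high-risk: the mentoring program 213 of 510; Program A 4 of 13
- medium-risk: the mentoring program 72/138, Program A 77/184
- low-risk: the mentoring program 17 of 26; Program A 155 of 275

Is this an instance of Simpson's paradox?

High-risk: the mentoring program 213/510 = 41.8%, Program A 4/13 = 30.8% → the mentoring program
Medium-risk: the mentoring program 72/138 = 52.2%, Program A 77/184 = 41.8% → the mentoring program
Low-risk: the mentoring program 17/26 = 65.4%, Program A 155/275 = 56.4% → the mentoring program
Overall: the mentoring program 302/674 = 44.8%, Program A 236/472 = 50.0% → Program A
The mentoring program wins each risk group but Program A wins overall — the comparison reverses. The mentoring program's participants skew toward high-risk, which has a lower base rate.

Yes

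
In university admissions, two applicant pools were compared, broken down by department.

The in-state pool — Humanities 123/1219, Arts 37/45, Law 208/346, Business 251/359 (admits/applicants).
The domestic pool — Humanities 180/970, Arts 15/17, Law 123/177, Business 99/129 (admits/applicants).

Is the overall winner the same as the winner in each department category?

Humanities: the in-state pool 123/1219 = 10.1%, the domestic pool 180/970 = 18.6% → the domestic pool
Arts: the in-state pool 37/45 = 82.2%, the domestic pool 15/17 = 88.2% → the domestic pool
Law: the in-state pool 208/346 = 60.1%, the domestic pool 123/177 = 69.5% → the domestic pool
Business: the in-state pool 251/359 = 69.9%, the domestic pool 99/129 = 76.7% → the domestic pool
Overall: the in-state pool 619/1969 = 31.4%, the domestic pool 417/1293 = 32.3% → the domestic pool
The domestic pool wins overall and in every department group — no reversal.

Yes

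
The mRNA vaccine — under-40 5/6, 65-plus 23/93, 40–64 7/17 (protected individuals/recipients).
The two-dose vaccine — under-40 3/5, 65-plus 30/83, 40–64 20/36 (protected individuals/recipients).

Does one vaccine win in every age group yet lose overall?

No

Under-40: the mRNA vaccine 5/6 = 83.3%, the two-dose vaccine 3/5 = 60.0% → the mRNA vaccine
65-plus: the mRNA vaccine 23/93 = 24.7%, the two-dose vaccine 30/83 = 36.1% → the two-dose vaccine
40–64: the mRNA vaccine 7/17 = 41.2%, the two-dose vaccine 20/36 = 55.6% → the two-dose vaccine
Overall: the mRNA vaccine 35/116 = 30.2%, the two-dose vaccine 53/124 = 42.7% → the two-dose vaccine
Neither sweeps: the mRNA vaccine wins 1 of 3 groups, the two-dose vaccine wins 2. The two-dose vaccine wins overall but not every group — no Simpson reversal.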